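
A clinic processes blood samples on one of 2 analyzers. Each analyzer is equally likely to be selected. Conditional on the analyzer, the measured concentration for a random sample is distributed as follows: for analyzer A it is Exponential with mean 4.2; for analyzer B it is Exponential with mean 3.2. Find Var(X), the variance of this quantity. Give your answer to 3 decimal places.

Per component, A: μ=4.2, E[X²]=35.28; B: μ=3.2, E[X²]=20.48.
E[X] = 0.5·4.2 + 0.5·3.2 = 3.7.
E[X²] = 0.5·35.28 + 0.5·20.48 = 27.88.
Var(X) = E[X²] − (E[X])² = 27.88 − 13.69 = 14.19.

14.190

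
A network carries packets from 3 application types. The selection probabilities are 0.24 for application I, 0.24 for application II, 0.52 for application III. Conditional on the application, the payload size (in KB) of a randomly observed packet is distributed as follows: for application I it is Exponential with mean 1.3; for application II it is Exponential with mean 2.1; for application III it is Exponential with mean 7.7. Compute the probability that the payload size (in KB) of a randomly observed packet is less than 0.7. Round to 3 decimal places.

Conditional on each application, P(X < 0.7): I: 0.416355; II: 0.283469; III: 0.0868993.
By total probability, P(X < 0.7) = 0.24·0.416355 + 0.24·0.283469 + 0.52·0.0868993 = 0.213145.

0.213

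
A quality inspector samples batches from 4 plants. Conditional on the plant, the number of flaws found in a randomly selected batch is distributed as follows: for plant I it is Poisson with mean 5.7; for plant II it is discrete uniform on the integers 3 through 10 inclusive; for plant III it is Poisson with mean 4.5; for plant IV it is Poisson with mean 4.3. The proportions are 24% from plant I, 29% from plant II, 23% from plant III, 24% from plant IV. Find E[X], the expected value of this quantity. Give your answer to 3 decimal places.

5.320

Component means — I: 5.7; II: 6.5; III: 4.5; IV: 4.3.
E[X] = 0.24·5.7 + 0.29·6.5 + 0.23·4.5 + 0.24·4.3 = 5.32.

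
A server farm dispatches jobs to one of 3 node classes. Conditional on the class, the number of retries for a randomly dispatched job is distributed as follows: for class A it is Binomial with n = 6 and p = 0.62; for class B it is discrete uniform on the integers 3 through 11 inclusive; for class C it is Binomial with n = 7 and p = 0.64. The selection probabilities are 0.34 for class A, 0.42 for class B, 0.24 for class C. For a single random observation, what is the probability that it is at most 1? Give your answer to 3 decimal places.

Conditional on each class, P(X ≤ 1): A: 0.0324864; B: 0; C: 0.0105356.
By total probability, P(X ≤ 1) = 0.34·0.0324864 + 0.42·0 + 0.24·0.0105356 = 0.0135739.

0.014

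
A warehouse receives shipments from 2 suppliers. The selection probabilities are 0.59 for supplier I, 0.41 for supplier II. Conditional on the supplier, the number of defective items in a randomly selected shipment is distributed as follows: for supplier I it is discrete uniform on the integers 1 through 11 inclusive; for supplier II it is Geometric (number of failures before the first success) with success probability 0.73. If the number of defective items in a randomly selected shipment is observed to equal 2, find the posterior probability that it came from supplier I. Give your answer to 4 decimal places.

Likelihoods P(X=2 | ·): I: 0.0909091; II: 0.053217.
Posterior ∝ prior × likelihood. Numerator for I: 0.59·0.0909091 = 0.0536364.
Normalizing constant: 0.59·0.0909091 + 0.41·0.053217 = 0.0754553.
P(I | observation) = 0.0536364 / 0.0754553 = 0.710836.

0.7108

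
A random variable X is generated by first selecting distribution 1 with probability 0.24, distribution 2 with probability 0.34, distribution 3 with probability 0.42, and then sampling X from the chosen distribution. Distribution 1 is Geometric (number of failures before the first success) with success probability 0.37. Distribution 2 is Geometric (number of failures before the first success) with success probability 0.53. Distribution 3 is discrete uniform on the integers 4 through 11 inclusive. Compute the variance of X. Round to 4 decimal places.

13.5657

Per component, 1: μ=1.7027, E[X²]=7.5011; 2: μ=0.886792, E[X²]=2.45959; 3: μ=7.5, E[X²]=61.5.
E[X] = 0.24·1.7027 + 0.34·0.886792 + 0.42·7.5 = 3.86016.
E[X²] = 0.24·7.5011 + 0.34·2.45959 + 0.42·61.5 = 28.4665.
Var(X) = E[X²] − (E[X])² = 28.4665 − 14.9008 = 13.5657.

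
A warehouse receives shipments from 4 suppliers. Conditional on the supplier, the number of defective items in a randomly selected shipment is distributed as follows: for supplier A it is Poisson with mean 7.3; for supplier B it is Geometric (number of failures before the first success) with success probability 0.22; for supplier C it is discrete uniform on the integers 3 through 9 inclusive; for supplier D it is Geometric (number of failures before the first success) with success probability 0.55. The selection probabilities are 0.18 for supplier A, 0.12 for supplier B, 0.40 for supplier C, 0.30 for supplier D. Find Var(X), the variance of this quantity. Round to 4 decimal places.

11.7682

Per component, A: μ=7.3, E[X²]=60.59; B: μ=3.54545, E[X²]=28.686; C: μ=6, E[X²]=40; D: μ=0.818182, E[X²]=2.15702.
E[X] = 0.18·7.3 + 0.12·3.54545 + 0.4·6 + 0.3·0.818182 = 4.38491.
E[X²] = 0.18·60.59 + 0.12·28.686 + 0.4·40 + 0.3·2.15702 = 30.9956.
Var(X) = E[X²] − (E[X])² = 30.9956 − 19.2274 = 11.7682.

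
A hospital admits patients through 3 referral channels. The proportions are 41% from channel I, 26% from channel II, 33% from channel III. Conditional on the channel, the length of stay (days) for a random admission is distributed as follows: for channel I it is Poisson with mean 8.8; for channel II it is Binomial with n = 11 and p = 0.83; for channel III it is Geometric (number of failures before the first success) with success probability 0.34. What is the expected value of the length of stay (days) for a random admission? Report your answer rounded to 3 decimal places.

Component means — I: 8.8; II: 9.13; III: 1.94118.
E[X] = 0.41·8.8 + 0.26·9.13 + 0.33·1.94118 = 6.62239.

6.622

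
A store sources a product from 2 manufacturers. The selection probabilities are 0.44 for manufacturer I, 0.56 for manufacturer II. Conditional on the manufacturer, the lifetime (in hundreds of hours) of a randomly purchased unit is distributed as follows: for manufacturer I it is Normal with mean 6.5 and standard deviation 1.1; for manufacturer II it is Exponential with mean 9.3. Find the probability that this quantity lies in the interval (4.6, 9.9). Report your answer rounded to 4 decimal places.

Conditional on each manufacturer, P(4.6 < X < 9.9): I: 0.956943; II: 0.264906.
By total probability, P(4.6 < X < 9.9) = 0.44·0.956943 + 0.56·0.264906 = 0.569402.

0.5694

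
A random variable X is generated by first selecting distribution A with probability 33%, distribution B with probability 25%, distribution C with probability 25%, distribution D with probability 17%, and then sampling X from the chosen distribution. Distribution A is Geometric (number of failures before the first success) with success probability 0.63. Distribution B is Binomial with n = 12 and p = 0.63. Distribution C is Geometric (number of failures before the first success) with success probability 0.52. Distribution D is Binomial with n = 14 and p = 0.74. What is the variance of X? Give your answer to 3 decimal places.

Per component, A: μ=0.587302, E[X²]=1.27715; B: μ=7.56, E[X²]=59.9508; C: μ=0.923077, E[X²]=2.62722; D: μ=10.36, E[X²]=110.023.
E[X] = 0.33·0.587302 + 0.25·7.56 + 0.25·0.923077 + 0.17·10.36 = 4.07578.
E[X²] = 0.33·1.27715 + 0.25·59.9508 + 0.25·2.62722 + 0.17·110.023 = 34.7699.
Var(X) = E[X²] − (E[X])² = 34.7699 − 16.612 = 18.1579.

18.158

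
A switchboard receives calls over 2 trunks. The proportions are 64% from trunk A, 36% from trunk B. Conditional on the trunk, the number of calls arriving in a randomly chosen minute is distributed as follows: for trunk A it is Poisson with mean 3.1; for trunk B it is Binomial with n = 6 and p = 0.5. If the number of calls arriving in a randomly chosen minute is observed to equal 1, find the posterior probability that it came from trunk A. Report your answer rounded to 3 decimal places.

0.726

Likelihoods P(X=1 | ·): A: 0.139653; B: 0.09375.
Posterior ∝ prior × likelihood. Numerator for A: 0.64·0.139653 = 0.0893776.
Normalizing constant: 0.64·0.139653 + 0.36·0.09375 = 0.123128.
P(A | observation) = 0.0893776 / 0.123128 = 0.725894.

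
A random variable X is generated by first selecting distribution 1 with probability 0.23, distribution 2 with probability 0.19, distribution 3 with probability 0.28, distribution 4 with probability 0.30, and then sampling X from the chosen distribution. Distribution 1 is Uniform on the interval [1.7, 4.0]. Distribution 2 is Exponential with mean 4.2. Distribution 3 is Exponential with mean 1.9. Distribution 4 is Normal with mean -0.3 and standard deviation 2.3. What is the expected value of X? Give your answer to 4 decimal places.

Component means — 1: 2.85; 2: 4.2; 3: 1.9; 4: -0.3.
E[X] = 0.23·2.85 + 0.19·4.2 + 0.28·1.9 + 0.3·-0.3 = 1.8955.

1.8955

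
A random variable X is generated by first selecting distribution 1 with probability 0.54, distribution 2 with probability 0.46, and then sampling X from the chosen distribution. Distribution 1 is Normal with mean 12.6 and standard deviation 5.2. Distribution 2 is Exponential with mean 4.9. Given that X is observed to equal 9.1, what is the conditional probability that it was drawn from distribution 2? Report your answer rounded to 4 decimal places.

Likelihoods f(9.1 | ·): 1: 0.0611691; 2: 0.0318608.
Posterior ∝ prior × likelihood. Numerator for 2: 0.46·0.0318608 = 0.014656.
Normalizing constant: 0.54·0.0611691 + 0.46·0.0318608 = 0.0476873.
P(2 | observation) = 0.014656 / 0.0476873 = 0.307335.

0.3073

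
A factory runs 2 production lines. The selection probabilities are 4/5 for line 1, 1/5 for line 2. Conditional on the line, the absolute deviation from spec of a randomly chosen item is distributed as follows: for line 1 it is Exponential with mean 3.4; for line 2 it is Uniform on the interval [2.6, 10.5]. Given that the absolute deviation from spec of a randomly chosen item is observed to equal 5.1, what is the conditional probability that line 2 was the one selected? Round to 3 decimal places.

0.325

Likelihoods f(5.1 | ·): 1: 0.0656265; 2: 0.126582.
Posterior ∝ prior × likelihood. Numerator for 2: 0.2·0.126582 = 0.0253165.
Normalizing constant: 0.8·0.0656265 + 0.2·0.126582 = 0.0778177.
P(2 | observation) = 0.0253165 / 0.0778177 = 0.32533.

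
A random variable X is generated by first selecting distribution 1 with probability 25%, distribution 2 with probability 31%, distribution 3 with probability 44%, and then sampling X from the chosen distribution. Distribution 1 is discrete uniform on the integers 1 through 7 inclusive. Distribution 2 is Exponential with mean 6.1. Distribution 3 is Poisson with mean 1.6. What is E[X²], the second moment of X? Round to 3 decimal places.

29.901

For each component E[X²] = Var + (mean)², giving 1: 20; 2: 74.42; 3: 4.16.
Overall E[X²] = 0.25·20 + 0.31·74.42 + 0.44·4.16 = 29.9006.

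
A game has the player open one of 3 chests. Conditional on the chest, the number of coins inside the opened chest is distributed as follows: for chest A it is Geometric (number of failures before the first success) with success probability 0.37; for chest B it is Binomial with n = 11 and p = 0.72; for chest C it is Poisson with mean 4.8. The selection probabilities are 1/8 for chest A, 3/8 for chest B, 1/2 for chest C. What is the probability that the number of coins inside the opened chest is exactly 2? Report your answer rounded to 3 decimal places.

Conditional on each chest, P(X = 2): A: 0.146853; B: 0.000301613; C: 0.0948067.
By total probability, P(X = 2) = 0.125·0.146853 + 0.375·0.000301613 + 0.5·0.0948067 = 0.0658731.

0.066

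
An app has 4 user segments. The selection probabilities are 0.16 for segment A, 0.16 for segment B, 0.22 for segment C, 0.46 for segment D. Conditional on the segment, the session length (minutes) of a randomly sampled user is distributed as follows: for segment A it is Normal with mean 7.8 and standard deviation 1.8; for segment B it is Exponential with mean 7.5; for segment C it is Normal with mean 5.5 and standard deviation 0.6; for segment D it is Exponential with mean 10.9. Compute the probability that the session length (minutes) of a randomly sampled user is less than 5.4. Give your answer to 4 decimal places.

0.3719

Conditional on each segment, P(X < 5.4): A: 0.0912112; B: 0.513248; C: 0.433816; D: 0.390681.
By total probability, P(X < 5.4) = 0.16·0.0912112 + 0.16·0.513248 + 0.22·0.433816 + 0.46·0.390681 = 0.371866.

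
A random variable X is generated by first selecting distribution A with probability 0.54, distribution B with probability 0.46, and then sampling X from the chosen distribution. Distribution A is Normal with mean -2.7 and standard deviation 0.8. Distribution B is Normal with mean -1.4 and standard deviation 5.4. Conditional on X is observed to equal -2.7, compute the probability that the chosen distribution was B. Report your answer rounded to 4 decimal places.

Likelihoods f(-2.7 | ·): A: 0.498678; B: 0.0717681.
Posterior ∝ prior × likelihood. Numerator for B: 0.46·0.0717681 = 0.0330133.
Normalizing constant: 0.54·0.498678 + 0.46·0.0717681 = 0.302299.
P(B | observation) = 0.0330133 / 0.302299 = 0.109207.

0.1092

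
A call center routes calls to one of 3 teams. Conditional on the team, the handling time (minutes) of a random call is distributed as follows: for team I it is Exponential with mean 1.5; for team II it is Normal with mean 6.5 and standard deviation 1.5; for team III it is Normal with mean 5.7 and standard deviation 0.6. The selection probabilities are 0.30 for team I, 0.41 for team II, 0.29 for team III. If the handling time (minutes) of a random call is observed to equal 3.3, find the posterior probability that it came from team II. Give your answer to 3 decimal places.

Likelihoods f(3.3 | ·): I: 0.0738688; II: 0.0273248; III: 0.00022305.
Posterior ∝ prior × likelihood. Numerator for II: 0.41·0.0273248 = 0.0112032.
Normalizing constant: 0.3·0.0738688 + 0.41·0.0273248 + 0.29·0.00022305 = 0.0334285.
P(II | observation) = 0.0112032 / 0.0334285 = 0.335139.

0.335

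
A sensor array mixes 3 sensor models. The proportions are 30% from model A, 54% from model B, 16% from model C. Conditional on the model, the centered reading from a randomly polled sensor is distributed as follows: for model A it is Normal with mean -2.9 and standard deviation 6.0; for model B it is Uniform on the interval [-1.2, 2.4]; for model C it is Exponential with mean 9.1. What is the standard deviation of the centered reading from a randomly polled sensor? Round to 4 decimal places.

6.3065

Per component, A: μ=-2.9, E[X²]=44.41; B: μ=0.6, E[X²]=1.44; C: μ=9.1, E[X²]=165.62.
E[X] = 0.3·-2.9 + 0.54·0.6 + 0.16·9.1 = 0.91.
E[X²] = 0.3·44.41 + 0.54·1.44 + 0.16·165.62 = 40.5998.
Var(X) = E[X²] − (E[X])² = 40.5998 − 0.8281 = 39.7717.
SD(X) = √39.7717 = 6.30648.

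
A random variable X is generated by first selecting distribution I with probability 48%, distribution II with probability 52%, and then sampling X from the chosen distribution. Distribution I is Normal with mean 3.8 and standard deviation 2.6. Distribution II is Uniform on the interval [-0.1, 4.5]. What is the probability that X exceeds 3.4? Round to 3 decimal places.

0.394

Conditional on each component, P(X > 3.4): I: 0.561134; II: 0.23913.
By total probability, P(X > 3.4) = 0.48·0.561134 + 0.52·0.23913 = 0.393692.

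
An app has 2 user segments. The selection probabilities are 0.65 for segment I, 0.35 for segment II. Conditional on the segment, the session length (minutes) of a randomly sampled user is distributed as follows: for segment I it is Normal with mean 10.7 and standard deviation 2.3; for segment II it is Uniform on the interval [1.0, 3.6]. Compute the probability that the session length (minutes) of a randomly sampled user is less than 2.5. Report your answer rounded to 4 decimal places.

Conditional on each segment, P(X < 2.5): I: 0.000181777; II: 0.576923.
By total probability, P(X < 2.5) = 0.65·0.000181777 + 0.35·0.576923 = 0.202041.

0.2020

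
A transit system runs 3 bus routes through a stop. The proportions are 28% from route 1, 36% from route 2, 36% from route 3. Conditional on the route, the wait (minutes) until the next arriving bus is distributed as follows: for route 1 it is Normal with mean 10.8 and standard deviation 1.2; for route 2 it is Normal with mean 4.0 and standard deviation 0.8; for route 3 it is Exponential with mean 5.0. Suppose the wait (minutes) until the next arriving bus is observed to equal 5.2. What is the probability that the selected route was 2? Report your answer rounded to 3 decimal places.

Likelihoods f(5.2 | ·): 1: 6.20504e-06; 2: 0.161897; 3: 0.0706909.
Posterior ∝ prior × likelihood. Numerator for 2: 0.36·0.161897 = 0.0582829.
Normalizing constant: 0.28·6.20504e-06 + 0.36·0.161897 + 0.36·0.0706909 = 0.0837334.
P(2 | observation) = 0.0582829 / 0.0837334 = 0.696053.

0.696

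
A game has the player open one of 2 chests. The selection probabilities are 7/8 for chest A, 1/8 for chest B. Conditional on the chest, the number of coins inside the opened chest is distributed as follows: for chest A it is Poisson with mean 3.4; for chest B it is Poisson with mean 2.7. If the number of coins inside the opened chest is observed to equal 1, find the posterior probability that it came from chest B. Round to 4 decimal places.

0.1860

Likelihoods P(X=1 | ·): A: 0.113469; B: 0.181455.
Posterior ∝ prior × likelihood. Numerator for B: 0.125·0.181455 = 0.0226819.
Normalizing constant: 0.875·0.113469 + 0.125·0.181455 = 0.121967.
P(B | observation) = 0.0226819 / 0.121967 = 0.185967.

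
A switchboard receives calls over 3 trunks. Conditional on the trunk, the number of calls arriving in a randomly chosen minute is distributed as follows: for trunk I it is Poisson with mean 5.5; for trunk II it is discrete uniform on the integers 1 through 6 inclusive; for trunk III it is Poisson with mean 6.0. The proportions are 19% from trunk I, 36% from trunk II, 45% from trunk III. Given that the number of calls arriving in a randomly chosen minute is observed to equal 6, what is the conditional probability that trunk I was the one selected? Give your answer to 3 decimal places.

0.184

Likelihoods P(X=6 | ·): I: 0.157117; II: 0.166667; III: 0.160623.
Posterior ∝ prior × likelihood. Numerator for I: 0.19·0.157117 = 0.0298523.
Normalizing constant: 0.19·0.157117 + 0.36·0.166667 + 0.45·0.160623 = 0.162133.
P(I | observation) = 0.0298523 / 0.162133 = 0.184123.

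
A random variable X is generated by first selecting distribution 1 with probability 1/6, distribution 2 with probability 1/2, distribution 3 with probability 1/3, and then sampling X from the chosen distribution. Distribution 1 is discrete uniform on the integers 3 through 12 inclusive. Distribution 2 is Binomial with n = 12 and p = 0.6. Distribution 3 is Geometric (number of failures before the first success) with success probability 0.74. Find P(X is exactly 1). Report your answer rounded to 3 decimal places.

Conditional on each component, P(X = 1): 1: 0; 2: 0.00030199; 3: 0.1924.
By total probability, P(X = 1) = 0.166667·0 + 0.5·0.00030199 + 0.333333·0.1924 = 0.0642843.

0.064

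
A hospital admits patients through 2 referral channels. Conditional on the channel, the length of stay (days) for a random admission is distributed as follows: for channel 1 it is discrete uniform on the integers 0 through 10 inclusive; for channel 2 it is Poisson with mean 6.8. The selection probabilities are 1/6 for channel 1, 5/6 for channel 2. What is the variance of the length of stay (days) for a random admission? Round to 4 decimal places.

7.7833

Per component, 1: μ=5, E[X²]=35; 2: μ=6.8, E[X²]=53.04.
E[X] = 0.166667·5 + 0.833333·6.8 = 6.5.
E[X²] = 0.166667·35 + 0.833333·53.04 = 50.0333.
Var(X) = E[X²] − (E[X])² = 50.0333 − 42.25 = 7.78333.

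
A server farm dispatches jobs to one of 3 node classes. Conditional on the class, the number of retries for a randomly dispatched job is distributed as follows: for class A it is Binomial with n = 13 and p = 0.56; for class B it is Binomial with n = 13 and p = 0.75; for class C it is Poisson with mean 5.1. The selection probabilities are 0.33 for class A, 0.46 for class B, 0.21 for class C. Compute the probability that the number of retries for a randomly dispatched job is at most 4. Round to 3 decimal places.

Conditional on each class, P(X ≤ 4): A: 0.0604581; B: 0.000989124; C: 0.423125.
By total probability, P(X ≤ 4) = 0.33·0.0604581 + 0.46·0.000989124 + 0.21·0.423125 = 0.109263.

0.109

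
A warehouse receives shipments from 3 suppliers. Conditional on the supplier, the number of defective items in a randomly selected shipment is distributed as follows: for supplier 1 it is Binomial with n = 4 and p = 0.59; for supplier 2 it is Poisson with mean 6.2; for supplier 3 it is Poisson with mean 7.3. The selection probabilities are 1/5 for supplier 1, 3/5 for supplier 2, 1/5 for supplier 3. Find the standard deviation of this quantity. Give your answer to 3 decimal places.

2.875

Per component, 1: μ=2.36, E[X²]=6.5372; 2: μ=6.2, E[X²]=44.64; 3: μ=7.3, E[X²]=60.59.
E[X] = 0.2·2.36 + 0.6·6.2 + 0.2·7.3 = 5.652.
E[X²] = 0.2·6.5372 + 0.6·44.64 + 0.2·60.59 = 40.2094.
Var(X) = E[X²] − (E[X])² = 40.2094 − 31.9451 = 8.26434.
SD(X) = √8.26434 = 2.87478.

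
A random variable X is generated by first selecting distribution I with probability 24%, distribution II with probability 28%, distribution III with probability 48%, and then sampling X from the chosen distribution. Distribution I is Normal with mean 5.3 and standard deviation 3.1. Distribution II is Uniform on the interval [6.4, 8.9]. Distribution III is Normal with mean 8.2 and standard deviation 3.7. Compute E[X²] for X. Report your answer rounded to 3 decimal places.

For each component E[X²] = Var + (mean)², giving I: 37.7; II: 59.0433; III: 80.93.
Overall E[X²] = 0.24·37.7 + 0.28·59.0433 + 0.48·80.93 = 64.4265.

64.427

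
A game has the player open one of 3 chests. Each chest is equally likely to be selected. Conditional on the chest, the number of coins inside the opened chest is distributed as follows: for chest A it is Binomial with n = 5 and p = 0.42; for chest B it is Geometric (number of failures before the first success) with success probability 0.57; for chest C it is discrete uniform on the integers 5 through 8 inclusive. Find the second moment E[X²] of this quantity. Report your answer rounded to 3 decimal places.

For each component E[X²] = Var + (mean)², giving A: 5.628; B: 1.89258; C: 43.5.
Overall E[X²] = 0.333333·5.628 + 0.333333·1.89258 + 0.333333·43.5 = 17.0069.

17.007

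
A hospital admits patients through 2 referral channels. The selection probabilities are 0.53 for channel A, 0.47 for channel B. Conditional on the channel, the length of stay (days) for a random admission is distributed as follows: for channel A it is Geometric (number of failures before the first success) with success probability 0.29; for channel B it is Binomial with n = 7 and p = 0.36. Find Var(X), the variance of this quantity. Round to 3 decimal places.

5.234

Per component, A: μ=2.44828, E[X²]=14.4364; B: μ=2.52, E[X²]=7.9632.
E[X] = 0.53·2.44828 + 0.47·2.52 = 2.48199.
E[X²] = 0.53·14.4364 + 0.47·7.9632 = 11.394.
Var(X) = E[X²] − (E[X])² = 11.394 − 6.16026 = 5.23373.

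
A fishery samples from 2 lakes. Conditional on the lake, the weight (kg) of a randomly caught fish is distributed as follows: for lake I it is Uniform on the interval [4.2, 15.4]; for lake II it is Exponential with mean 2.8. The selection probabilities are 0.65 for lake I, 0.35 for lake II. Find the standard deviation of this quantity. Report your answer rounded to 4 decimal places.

Per component, I: μ=9.8, E[X²]=106.493; II: μ=2.8, E[X²]=15.68.
E[X] = 0.65·9.8 + 0.35·2.8 = 7.35.
E[X²] = 0.65·106.493 + 0.35·15.68 = 74.7087.
Var(X) = E[X²] − (E[X])² = 74.7087 − 54.0225 = 20.6862.
SD(X) = √20.6862 = 4.5482.

4.5482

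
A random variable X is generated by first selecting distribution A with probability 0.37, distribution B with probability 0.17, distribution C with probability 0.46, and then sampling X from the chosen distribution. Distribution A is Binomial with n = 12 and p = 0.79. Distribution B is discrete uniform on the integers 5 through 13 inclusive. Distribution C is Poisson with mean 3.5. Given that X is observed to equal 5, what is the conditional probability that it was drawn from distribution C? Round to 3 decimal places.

Likelihoods P(X=5 | ·): A: 0.0043893; B: 0.111111; C: 0.132169.
Posterior ∝ prior × likelihood. Numerator for C: 0.46·0.132169 = 0.0607976.
Normalizing constant: 0.37·0.0043893 + 0.17·0.111111 + 0.46·0.132169 = 0.0813105.
P(C | observation) = 0.0607976 / 0.0813105 = 0.747721.

0.748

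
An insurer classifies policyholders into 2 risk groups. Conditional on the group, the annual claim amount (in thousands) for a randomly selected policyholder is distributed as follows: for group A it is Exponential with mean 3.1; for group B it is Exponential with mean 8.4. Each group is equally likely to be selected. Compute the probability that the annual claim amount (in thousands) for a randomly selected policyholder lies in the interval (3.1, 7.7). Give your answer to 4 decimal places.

0.2880

Conditional on each group, P(3.1 < X < 7.7): A: 0.28446; B: 0.291543.
By total probability, P(3.1 < X < 7.7) = 0.5·0.28446 + 0.5·0.291543 = 0.288001.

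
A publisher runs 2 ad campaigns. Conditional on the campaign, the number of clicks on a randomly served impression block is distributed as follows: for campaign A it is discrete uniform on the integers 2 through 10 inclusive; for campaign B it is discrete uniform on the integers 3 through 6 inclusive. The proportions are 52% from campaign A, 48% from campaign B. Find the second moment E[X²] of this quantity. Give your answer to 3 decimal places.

For each component E[X²] = Var + (mean)², giving A: 42.6667; B: 21.5.
Overall E[X²] = 0.52·42.6667 + 0.48·21.5 = 32.5067.

32.507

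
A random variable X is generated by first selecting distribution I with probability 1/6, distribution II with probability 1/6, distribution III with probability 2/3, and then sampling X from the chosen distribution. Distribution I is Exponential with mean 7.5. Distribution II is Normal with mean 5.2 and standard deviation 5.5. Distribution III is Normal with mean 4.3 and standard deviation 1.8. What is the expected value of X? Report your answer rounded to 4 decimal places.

4.9833

Component means — I: 7.5; II: 5.2; III: 4.3.
E[X] = 0.166667·7.5 + 0.166667·5.2 + 0.666667·4.3 = 4.98333.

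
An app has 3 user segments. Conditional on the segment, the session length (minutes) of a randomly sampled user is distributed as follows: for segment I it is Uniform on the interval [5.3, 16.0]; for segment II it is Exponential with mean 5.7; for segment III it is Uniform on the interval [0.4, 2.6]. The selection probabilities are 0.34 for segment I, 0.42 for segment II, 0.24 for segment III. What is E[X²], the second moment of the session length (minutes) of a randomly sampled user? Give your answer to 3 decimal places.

For each component E[X²] = Var + (mean)², giving I: 122.963; II: 64.98; III: 2.65333.
Overall E[X²] = 0.34·122.963 + 0.42·64.98 + 0.24·2.65333 = 69.7359.

69.736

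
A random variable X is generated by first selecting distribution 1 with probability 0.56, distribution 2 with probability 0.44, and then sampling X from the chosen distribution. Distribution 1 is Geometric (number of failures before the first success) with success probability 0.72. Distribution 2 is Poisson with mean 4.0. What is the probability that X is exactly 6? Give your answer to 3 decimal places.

Conditional on each component, P(X = 6): 1: 0.000346961; 2: 0.104196.
By total probability, P(X = 6) = 0.56·0.000346961 + 0.44·0.104196 = 0.0460404.

0.046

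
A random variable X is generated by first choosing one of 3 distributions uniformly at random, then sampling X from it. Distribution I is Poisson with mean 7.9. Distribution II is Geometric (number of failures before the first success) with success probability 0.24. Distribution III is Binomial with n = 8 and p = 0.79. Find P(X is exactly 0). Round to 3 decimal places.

0.080

Conditional on each component, P(X = 0): I: 0.000370744; II: 0.24; III: 3.78229e-06.
By total probability, P(X = 0) = 0.333333·0.000370744 + 0.333333·0.24 + 0.333333·3.78229e-06 = 0.0801248.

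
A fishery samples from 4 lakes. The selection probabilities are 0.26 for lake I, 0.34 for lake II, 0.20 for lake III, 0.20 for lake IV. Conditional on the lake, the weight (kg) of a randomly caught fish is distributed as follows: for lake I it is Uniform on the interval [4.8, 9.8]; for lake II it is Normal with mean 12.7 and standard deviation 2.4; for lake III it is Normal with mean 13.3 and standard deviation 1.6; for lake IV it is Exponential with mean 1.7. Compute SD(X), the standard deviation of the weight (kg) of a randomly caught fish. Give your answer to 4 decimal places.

Per component, I: μ=7.3, E[X²]=55.3733; II: μ=12.7, E[X²]=167.05; III: μ=13.3, E[X²]=179.45; IV: μ=1.7, E[X²]=5.78.
E[X] = 0.26·7.3 + 0.34·12.7 + 0.2·13.3 + 0.2·1.7 = 9.216.
E[X²] = 0.26·55.3733 + 0.34·167.05 + 0.2·179.45 + 0.2·5.78 = 108.24.
Var(X) = E[X²] − (E[X])² = 108.24 − 84.9347 = 23.3054.
SD(X) = √23.3054 = 4.82757.

4.8276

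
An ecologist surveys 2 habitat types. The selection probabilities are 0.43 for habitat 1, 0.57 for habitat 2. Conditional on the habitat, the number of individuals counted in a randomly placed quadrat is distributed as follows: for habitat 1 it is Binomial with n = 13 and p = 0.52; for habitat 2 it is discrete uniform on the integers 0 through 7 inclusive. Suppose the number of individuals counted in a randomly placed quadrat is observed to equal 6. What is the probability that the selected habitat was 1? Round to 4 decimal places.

Likelihoods P(X=6 | ·): 1: 0.199171; 2: 0.125.
Posterior ∝ prior × likelihood. Numerator for 1: 0.43·0.199171 = 0.0856435.
Normalizing constant: 0.43·0.199171 + 0.57·0.125 = 0.156894.
P(1 | observation) = 0.0856435 / 0.156894 = 0.54587.

0.5459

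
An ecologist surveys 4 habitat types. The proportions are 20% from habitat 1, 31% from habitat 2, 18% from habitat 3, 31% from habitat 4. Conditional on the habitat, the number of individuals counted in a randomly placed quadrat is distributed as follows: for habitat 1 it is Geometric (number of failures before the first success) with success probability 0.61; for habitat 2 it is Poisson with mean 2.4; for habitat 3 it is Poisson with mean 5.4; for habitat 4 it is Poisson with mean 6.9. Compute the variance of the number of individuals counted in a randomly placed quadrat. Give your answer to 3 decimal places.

Per component, 1: μ=0.639344, E[X²]=1.45687; 2: μ=2.4, E[X²]=8.16; 3: μ=5.4, E[X²]=34.56; 4: μ=6.9, E[X²]=54.51.
E[X] = 0.2·0.639344 + 0.31·2.4 + 0.18·5.4 + 0.31·6.9 = 3.98287.
E[X²] = 0.2·1.45687 + 0.31·8.16 + 0.18·34.56 + 0.31·54.51 = 25.9399.
Var(X) = E[X²] − (E[X])² = 25.9399 − 15.8632 = 10.0766.

10.077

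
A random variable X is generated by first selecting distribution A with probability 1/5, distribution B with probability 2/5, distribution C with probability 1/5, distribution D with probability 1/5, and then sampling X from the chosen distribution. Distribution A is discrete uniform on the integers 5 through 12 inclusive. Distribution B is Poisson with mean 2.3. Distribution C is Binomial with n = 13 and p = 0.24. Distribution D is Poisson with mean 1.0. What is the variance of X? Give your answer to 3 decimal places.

Per component, A: μ=8.5, E[X²]=77.5; B: μ=2.3, E[X²]=7.59; C: μ=3.12, E[X²]=12.1056; D: μ=1, E[X²]=2.
E[X] = 0.2·8.5 + 0.4·2.3 + 0.2·3.12 + 0.2·1 = 3.444.
E[X²] = 0.2·77.5 + 0.4·7.59 + 0.2·12.1056 + 0.2·2 = 21.3571.
Var(X) = E[X²] − (E[X])² = 21.3571 − 11.8611 = 9.49598.

9.496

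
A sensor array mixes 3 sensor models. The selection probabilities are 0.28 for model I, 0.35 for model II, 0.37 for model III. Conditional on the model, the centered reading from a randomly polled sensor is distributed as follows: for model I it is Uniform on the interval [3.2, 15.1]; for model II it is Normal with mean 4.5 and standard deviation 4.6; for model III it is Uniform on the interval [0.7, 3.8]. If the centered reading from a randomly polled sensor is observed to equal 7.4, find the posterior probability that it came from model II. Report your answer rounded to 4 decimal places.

Likelihoods f(7.4 | ·): I: 0.0840336; II: 0.0710964; III: 0.
Posterior ∝ prior × likelihood. Numerator for II: 0.35·0.0710964 = 0.0248837.
Normalizing constant: 0.28·0.0840336 + 0.35·0.0710964 + 0.37·0 = 0.0484131.
P(II | observation) = 0.0248837 / 0.0484131 = 0.513987.

0.5140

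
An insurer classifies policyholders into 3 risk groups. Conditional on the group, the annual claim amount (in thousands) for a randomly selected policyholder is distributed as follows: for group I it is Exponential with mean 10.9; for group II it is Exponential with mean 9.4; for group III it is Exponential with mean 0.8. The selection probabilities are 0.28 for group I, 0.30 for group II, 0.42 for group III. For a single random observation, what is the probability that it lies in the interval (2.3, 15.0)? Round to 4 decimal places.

0.3538

Conditional on each group, P(2.3 < X < 15.0): I: 0.557217; II: 0.580197; III: 0.0564161.
By total probability, P(2.3 < X < 15.0) = 0.28·0.557217 + 0.3·0.580197 + 0.42·0.0564161 = 0.353775.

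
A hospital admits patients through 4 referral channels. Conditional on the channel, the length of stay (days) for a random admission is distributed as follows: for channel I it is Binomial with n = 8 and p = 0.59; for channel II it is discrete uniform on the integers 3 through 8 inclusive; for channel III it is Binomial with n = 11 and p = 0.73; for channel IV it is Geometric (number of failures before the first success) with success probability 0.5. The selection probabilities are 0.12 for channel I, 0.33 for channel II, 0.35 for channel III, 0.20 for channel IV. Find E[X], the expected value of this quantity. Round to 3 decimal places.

5.392

Component means — I: 4.72; II: 5.5; III: 8.03; IV: 1.
E[X] = 0.12·4.72 + 0.33·5.5 + 0.35·8.03 + 0.2·1 = 5.3919.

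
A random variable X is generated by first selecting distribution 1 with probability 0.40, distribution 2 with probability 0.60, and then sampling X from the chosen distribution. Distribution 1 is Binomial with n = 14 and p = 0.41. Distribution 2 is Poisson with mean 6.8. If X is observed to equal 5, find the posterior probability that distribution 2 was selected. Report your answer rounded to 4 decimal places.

Likelihoods P(X=5 | ·): 1: 0.200933; 2: 0.134946.
Posterior ∝ prior × likelihood. Numerator for 2: 0.6·0.134946 = 0.0809678.
Normalizing constant: 0.4·0.200933 + 0.6·0.134946 = 0.161341.
P(2 | observation) = 0.0809678 / 0.161341 = 0.501842.

0.5018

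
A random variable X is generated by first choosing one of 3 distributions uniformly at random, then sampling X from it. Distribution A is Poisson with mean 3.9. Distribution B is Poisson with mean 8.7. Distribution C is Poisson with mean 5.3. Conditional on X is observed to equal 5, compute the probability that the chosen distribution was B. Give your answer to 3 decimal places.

0.175

Likelihoods P(X=5 | ·): A: 0.152193; B: 0.0691915; C: 0.173955.
Posterior ∝ prior × likelihood. Numerator for B: 0.333333·0.0691915 = 0.0230638.
Normalizing constant: 0.333333·0.152193 + 0.333333·0.0691915 + 0.333333·0.173955 = 0.13178.
P(B | observation) = 0.0230638 / 0.13178 = 0.175018.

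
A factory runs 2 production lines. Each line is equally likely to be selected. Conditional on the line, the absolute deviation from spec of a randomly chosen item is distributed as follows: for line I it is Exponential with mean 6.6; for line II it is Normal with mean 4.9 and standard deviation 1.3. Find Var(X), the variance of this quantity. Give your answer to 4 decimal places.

Per component, I: μ=6.6, E[X²]=87.12; II: μ=4.9, E[X²]=25.7.
E[X] = 0.5·6.6 + 0.5·4.9 = 5.75.
E[X²] = 0.5·87.12 + 0.5·25.7 = 56.41.
Var(X) = E[X²] − (E[X])² = 56.41 − 33.0625 = 23.3475.

23.3475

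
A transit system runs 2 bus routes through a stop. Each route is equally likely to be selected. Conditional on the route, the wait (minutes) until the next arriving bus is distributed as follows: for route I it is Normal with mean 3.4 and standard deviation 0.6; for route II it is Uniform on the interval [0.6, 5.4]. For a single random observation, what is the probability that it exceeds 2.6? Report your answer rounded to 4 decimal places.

0.7461

Conditional on each route, P(X > 2.6): I: 0.908789; II: 0.583333.
By total probability, P(X > 2.6) = 0.5·0.908789 + 0.5·0.583333 = 0.746061.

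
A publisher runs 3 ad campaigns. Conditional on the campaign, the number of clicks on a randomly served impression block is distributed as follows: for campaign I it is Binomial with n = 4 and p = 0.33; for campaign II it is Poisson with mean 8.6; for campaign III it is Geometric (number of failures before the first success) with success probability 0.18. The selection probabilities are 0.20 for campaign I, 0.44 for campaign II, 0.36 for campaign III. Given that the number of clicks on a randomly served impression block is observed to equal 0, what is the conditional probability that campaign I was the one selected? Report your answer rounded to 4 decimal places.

0.3832

Likelihoods P(X=0 | ·): I: 0.201511; II: 0.000184106; III: 0.18.
Posterior ∝ prior × likelihood. Numerator for I: 0.2·0.201511 = 0.0403022.
Normalizing constant: 0.2·0.201511 + 0.44·0.000184106 + 0.36·0.18 = 0.105183.
P(I | observation) = 0.0403022 / 0.105183 = 0.383162.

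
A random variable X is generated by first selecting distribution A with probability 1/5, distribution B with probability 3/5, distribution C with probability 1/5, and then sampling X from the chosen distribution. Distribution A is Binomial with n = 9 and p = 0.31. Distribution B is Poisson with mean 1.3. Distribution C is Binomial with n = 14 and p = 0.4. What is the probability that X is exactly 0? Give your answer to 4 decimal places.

0.1708

Conditional on each component, P(X = 0): A: 0.0354521; B: 0.272532; C: 0.000783642.
By total probability, P(X = 0) = 0.2·0.0354521 + 0.6·0.272532 + 0.2·0.000783642 = 0.170766.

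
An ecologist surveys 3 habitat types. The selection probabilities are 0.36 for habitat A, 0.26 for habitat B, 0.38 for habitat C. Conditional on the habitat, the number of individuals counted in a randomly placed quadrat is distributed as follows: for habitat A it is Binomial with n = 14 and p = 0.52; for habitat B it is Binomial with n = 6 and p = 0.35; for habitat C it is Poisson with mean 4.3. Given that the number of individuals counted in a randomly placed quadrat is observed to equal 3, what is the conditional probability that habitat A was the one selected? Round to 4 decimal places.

Likelihoods P(X=3 | ·): A: 0.0159502; B: 0.235491; C: 0.179799.
Posterior ∝ prior × likelihood. Numerator for A: 0.36·0.0159502 = 0.00574206.
Normalizing constant: 0.36·0.0159502 + 0.26·0.235491 + 0.38·0.179799 = 0.135293.
P(A | observation) = 0.00574206 / 0.135293 = 0.0424415.

0.0424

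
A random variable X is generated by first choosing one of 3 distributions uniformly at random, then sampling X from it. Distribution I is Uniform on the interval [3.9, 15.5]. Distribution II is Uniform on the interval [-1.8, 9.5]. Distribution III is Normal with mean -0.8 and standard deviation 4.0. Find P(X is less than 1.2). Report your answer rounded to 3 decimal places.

0.319

Conditional on each component, P(X < 1.2): I: 0; II: 0.265487; III: 0.691462.
By total probability, P(X < 1.2) = 0.333333·0 + 0.333333·0.265487 + 0.333333·0.691462 = 0.318983.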